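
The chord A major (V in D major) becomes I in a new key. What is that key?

A major

The numeral I denotes a major triad on scale degree 1. With A on degree 1, the tonic of the new key is A.
Degree 1 carries a major triad in major keys, so the destination is A major.
Check: the diatonic triads of A major are A (I), Bm (ii), C♯m (iii), D (IV), E (V), F♯m (vi), G♯dim (vii°) — A major is indeed I.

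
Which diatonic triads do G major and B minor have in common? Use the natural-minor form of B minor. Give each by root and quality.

G, Bm, D, Em

Triads in G major: G (I), Am (ii), Bm (iii), C (IV), D (V), Em (vi), F#dim (vii°).
Triads in B minor (natural minor): Bm (i), C#dim (ii°), D (III), Em (iv), F#m (v), G (VI), A (VII).
Shared triads with their functions: G (I in G major, VI in B minor); Bm (iii in G major, i in B minor); D (V in G major, III in B minor); Em (vi in G major, iv in B minor).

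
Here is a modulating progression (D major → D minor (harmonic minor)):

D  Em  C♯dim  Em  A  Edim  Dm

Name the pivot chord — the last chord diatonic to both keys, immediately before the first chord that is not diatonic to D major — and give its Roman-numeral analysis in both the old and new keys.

A — V in D major, V in D minor

Chords diatonic to D major: D, Em, F♯m, G, A, Bm, C♯dim.
Reading the progression, the first chord not in that set is Edim, so the modulation leaves D major there.
The chord immediately before Edim is A, which is diatonic to both keys: V in D major and V in D minor.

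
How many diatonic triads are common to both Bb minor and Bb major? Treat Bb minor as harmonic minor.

Diatonic triads of Bb minor (harmonic minor): Bbm (i), Cdim (ii°), Dbaug (III+), Ebm (iv), F (V), Gb (VI), Adim (vii°).
Diatonic triads of Bb major: Bb (I), Cm (ii), Dm (iii), Eb (IV), F (V), Gm (vi), Adim (vii°).
Matching root and quality in both lists: F, Adim.
That gives 2 common triads.

2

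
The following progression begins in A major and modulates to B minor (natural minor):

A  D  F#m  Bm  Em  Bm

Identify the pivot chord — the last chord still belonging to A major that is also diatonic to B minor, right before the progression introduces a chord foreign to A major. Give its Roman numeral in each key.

Chords diatonic to A major: A, Bm, C#m, D, E, F#m, G#dim.
Reading the progression, the first chord not in that set is Em, so the modulation leaves A major there.
The chord immediately before Em is Bm, which is diatonic to both keys: ii in A major and i in B minor.

Bm — ii in A major, i in B minor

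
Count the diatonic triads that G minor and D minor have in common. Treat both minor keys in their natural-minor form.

4

Diatonic triads of G minor (natural minor): G minor (i), A diminished (ii°), Bb major (III), C minor (iv), D minor (v), Eb major (VI), F major (VII).
Diatonic triads of D minor (natural minor): D minor (i), E diminished (ii°), F major (III), G minor (iv), A minor (v), Bb major (VI), C major (VII).
Matching root and quality in both lists: G minor, Bb major, D minor, F major.
That gives 4 common triads.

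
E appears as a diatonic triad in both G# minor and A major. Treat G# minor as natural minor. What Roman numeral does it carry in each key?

The scale of G# minor (natural minor) is G# A# B C# D# E F#; E is degree 6, and the triad built there (E-G#-B) is major, so it is VI.
The scale of A major is A B C# D E F# G#; E is degree 5, and the triad built there (E-G#-B) is major, so it is V.

VI in G# minor; V in A major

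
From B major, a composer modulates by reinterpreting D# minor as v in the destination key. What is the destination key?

G# minor

The numeral v denotes a minor triad on scale degree 5. With D# on degree 5, the tonic of the new key is G#.
Degree 5 carries a minor triad in natural-minor keys, so the destination is G# minor.
Check: the diatonic triads of G# minor (natural minor) are G#m (i), A#dim (ii°), B (III), C#m (iv), D#m (v), E (VI), F# (VII) — D# minor is indeed v.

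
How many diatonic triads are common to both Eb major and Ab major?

4

Diatonic triads of Eb major: Eb major (I), F minor (ii), G minor (iii), Ab major (IV), Bb major (V), C minor (vi), D diminished (vii°).
Diatonic triads of Ab major: Ab major (I), Bb minor (ii), C minor (iii), Db major (IV), Eb major (V), F minor (vi), G diminished (vii°).
Matching root and quality in both lists: Eb major, F minor, Ab major, C minor.
That gives 4 common triads.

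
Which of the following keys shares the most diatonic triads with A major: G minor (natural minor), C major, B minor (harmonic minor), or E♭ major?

Triads of A major: A major (I), B minor (ii), C♯ minor (iii), D major (IV), E major (V), F♯ minor (vi), G♯ diminished (vii°).
G minor (natural minor) shares 0: none.
C major shares 0: none.
B minor (harmonic minor) shares 1: Bm.
E♭ major shares 0: none.
The most common triads (1) are shared with B minor.

B minor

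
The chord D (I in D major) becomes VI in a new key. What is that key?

F# minor

The numeral VI denotes a major triad on scale degree 6. With D on degree 6, the tonic of the new key is F#.
Degree 6 carries a major triad in minor keys, so the destination is F# minor.
Check: the diatonic triads of F# minor (natural minor) are F#m (i), G#dim (ii°), A (III), Bm (iv), C#m (v), D (VI), E (VII) — D is indeed VI.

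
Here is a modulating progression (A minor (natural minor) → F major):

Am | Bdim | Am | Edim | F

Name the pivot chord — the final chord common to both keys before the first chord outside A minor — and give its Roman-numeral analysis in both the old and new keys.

Chords diatonic to A minor: Am, Bdim, C, Dm, Em, F, G.
Reading the progression, the first chord not in that set is Edim, so the modulation leaves A minor there.
The chord immediately before Edim is Am, which is diatonic to both keys: i in A minor and iii in F major.

Am — i in A minor, iii in F major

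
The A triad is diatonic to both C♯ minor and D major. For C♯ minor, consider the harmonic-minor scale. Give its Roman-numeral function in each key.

The scale of C♯ minor (harmonic minor) is C♯ D♯ E F♯ G♯ A B♯; A is degree 6, and the triad built there (A-C♯-E) is major, so it is VI.
The scale of D major is D E F♯ G A B C♯; A is degree 5, and the triad built there (A-C♯-E) is major, so it is V.

VI in C♯ minor; V in D major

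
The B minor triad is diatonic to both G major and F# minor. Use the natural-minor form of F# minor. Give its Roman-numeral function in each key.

The scale of G major is G A B C D E F#; B is degree 3, and the triad built there (B-D-F#) is minor, so it is iii.
The scale of F# minor (natural minor) is F# G# A B C# D E; B is degree 4, and the triad built there (B-D-F#) is minor, so it is iv.

iii in G major; iv in F# minor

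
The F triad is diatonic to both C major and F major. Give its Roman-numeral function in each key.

IV in C major; I in F major

The scale of C major is C D E F G A B; F is degree 4, and the triad built there (F-A-C) is major, so it is IV.
The scale of F major is F G A Bb C D E; F is degree 1, and the triad built there (F-A-C) is major, so it is I.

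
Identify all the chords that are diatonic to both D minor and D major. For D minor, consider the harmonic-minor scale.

Triads in D minor (harmonic minor): Dm (i), Edim (ii°), Faug (III+), Gm (iv), A (V), Bb (VI), C#dim (vii°).
Triads in D major: D (I), Em (ii), F#m (iii), G (IV), A (V), Bm (vi), C#dim (vii°).
Shared triads with their functions: A (V in D minor, V in D major); C#dim (vii° in D minor, vii° in D major).

A, C#dim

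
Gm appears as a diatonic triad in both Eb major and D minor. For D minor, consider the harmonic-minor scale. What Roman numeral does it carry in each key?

The scale of Eb major is Eb F G Ab Bb C D; G is degree 3, and the triad built there (G-Bb-D) is minor, so it is iii.
The scale of D minor (harmonic minor) is D E F G A Bb C#; G is degree 4, and the triad built there (G-Bb-D) is minor, so it is iv.

iii in Eb major; iv in D minor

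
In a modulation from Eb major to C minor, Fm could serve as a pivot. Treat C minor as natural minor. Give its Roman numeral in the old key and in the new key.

The scale of Eb major is Eb F G Ab Bb C D; F is degree 2, and the triad built there (F-Ab-C) is minor, so it is ii.
The scale of C minor (natural minor) is C D Eb F G Ab Bb; F is degree 4, and the triad built there (F-Ab-C) is minor, so it is iv.

ii in Eb major; iv in C minor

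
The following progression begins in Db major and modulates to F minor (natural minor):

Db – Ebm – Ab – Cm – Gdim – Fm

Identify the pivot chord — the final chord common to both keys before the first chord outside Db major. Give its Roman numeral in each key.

Chords diatonic to Db major: Db, Ebm, Fm, Gb, Ab, Bbm, Cdim.
Reading the progression, the first chord not in that set is Cm, so the modulation leaves Db major there.
The chord immediately before Cm is Ab, which is diatonic to both keys: V in Db major and III in F minor.

Ab — V in Db major, III in F minor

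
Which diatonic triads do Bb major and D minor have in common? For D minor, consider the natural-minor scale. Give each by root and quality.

Triads in Bb major: Bb (I), Cm (ii), Dm (iii), Eb (IV), F (V), Gm (vi), Adim (vii°).
Triads in D minor (natural minor): Dm (i), Edim (ii°), F (III), Gm (iv), Am (v), Bb (VI), C (VII).
Shared triads with their functions: Bb (I in Bb major, VI in D minor); Dm (iii in Bb major, i in D minor); F (V in Bb major, III in D minor); Gm (vi in Bb major, iv in D minor).

Bb, Dm, F, Gm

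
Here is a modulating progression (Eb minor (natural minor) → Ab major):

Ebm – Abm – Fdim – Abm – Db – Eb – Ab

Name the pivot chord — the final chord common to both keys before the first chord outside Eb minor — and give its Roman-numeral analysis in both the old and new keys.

Chords diatonic to Eb minor: Ebm, Fdim, Gb, Abm, Bbm, Cb, Db.
Reading the progression, the first chord not in that set is Eb, so the modulation leaves Eb minor there.
The chord immediately before Eb is Db, which is diatonic to both keys: VII in Eb minor and IV in Ab major.

Db — VII in Eb minor, IV in Ab major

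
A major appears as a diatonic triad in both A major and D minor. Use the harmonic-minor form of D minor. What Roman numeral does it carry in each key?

The scale of A major is A B C# D E F# G#; A is degree 1, and the triad built there (A-C#-E) is major, so it is I.
The scale of D minor (harmonic minor) is D E F G A Bb C#; A is degree 5, and the triad built there (A-C#-E) is major, so it is V.

I in A major; V in D minor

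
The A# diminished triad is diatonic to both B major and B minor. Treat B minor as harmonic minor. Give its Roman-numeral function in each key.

vii° in B major; vii° in B minor

The scale of B major is B C# D# E F# G# A#; A# is degree 7, and the triad built there (A#-C#-E) is diminished, so it is vii°.
The scale of B minor (harmonic minor) is B C# D E F# G A#; A# is degree 7, and the triad built there (A#-C#-E) is diminished, so it is vii°.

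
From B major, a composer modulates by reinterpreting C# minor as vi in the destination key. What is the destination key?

E major

The numeral vi denotes a minor triad on scale degree 6. With C# on degree 6, the tonic of the new key is E.
Degree 6 carries a minor triad in major keys, so the destination is E major.
Check: the diatonic triads of E major are E (I), F#m (ii), G#m (iii), A (IV), B (V), C#m (vi), D#dim (vii°) — C# minor is indeed vi.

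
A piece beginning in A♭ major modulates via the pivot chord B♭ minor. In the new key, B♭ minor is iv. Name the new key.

The numeral iv denotes a minor triad on scale degree 4. With B♭ on degree 4, the tonic of the new key is F.
Degree 4 carries a minor triad in minor keys, so the destination is F minor.
Check: the diatonic triads of F minor (natural minor) are Fm (i), Gdim (ii°), A♭ (III), B♭m (iv), Cm (v), D♭ (VI), E♭ (VII) — B♭ minor is indeed iv.

F minor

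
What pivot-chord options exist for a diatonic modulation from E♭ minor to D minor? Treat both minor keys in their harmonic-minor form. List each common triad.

B♭

Triads in E♭ minor (harmonic minor): E♭m (i), Fdim (ii°), G♭aug (III+), A♭m (iv), B♭ (V), C♭ (VI), Ddim (vii°).
Triads in D minor (harmonic minor): Dm (i), Edim (ii°), Faug (III+), Gm (iv), A (V), B♭ (VI), C♯dim (vii°).
Shared triads with their functions: B♭ (V in E♭ minor, VI in D minor).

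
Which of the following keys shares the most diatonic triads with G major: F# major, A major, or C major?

C major

Triads of G major: G major (I), A minor (ii), B minor (iii), C major (IV), D major (V), E minor (vi), F# diminished (vii°).
F# major shares 0: none.
A major shares 2: Bm, D.
C major shares 4: G, Am, C, Em.
The most common triads (4) are shared with C major.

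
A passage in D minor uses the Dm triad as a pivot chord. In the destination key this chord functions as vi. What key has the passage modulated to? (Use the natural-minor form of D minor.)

F major

The numeral vi denotes a minor triad on scale degree 6. With D on degree 6, the tonic of the new key is F.
Degree 6 carries a minor triad in major keys, so the destination is F major.
Check: the diatonic triads of F major are F (I), Gm (ii), Am (iii), B♭ (IV), C (V), Dm (vi), Edim (vii°) — Dm is indeed vi.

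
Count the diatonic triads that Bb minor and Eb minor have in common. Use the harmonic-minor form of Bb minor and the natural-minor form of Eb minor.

Diatonic triads of Bb minor (harmonic minor): Bbm (i), Cdim (ii°), Dbaug (III+), Ebm (iv), F (V), Gb (VI), Adim (vii°).
Diatonic triads of Eb minor (natural minor): Ebm (i), Fdim (ii°), Gb (III), Abm (iv), Bbm (v), Cb (VI), Db (VII).
Matching root and quality in both lists: Bbm, Ebm, Gb.
That gives 3 common triads.

3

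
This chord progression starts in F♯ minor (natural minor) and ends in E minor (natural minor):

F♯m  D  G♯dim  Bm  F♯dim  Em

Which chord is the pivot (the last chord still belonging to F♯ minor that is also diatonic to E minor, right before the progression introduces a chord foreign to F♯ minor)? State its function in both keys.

Bm — iv in F♯ minor, v in E minor

Chords diatonic to F♯ minor: F♯m, G♯dim, A, Bm, C♯m, D, E.
Reading the progression, the first chord not in that set is F♯dim, so the modulation leaves F♯ minor there.
The chord immediately before F♯dim is Bm, which is diatonic to both keys: iv in F♯ minor and v in E minor.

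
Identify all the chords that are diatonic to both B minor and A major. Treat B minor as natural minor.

Triads in B minor (natural minor): Bm (i), C#dim (ii°), D (III), Em (iv), F#m (v), G (VI), A (VII).
Triads in A major: A (I), Bm (ii), C#m (iii), D (IV), E (V), F#m (vi), G#dim (vii°).
Shared triads with their functions: Bm (i in B minor, ii in A major); D (III in B minor, IV in A major); F#m (v in B minor, vi in A major); A (VII in B minor, I in A major).

Bm, D, F#m, A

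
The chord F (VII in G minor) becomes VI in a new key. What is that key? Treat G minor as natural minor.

The numeral VI denotes a major triad on scale degree 6. With F on degree 6, the tonic of the new key is A.
Degree 6 carries a major triad in minor keys, so the destination is A minor.
Check: the diatonic triads of A minor (natural minor) are Am (i), Bdim (ii°), C (III), Dm (iv), Em (v), F (VI), G (VII) — F is indeed VI.

A minor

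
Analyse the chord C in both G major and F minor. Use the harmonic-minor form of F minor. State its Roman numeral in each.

The scale of G major is G A B C D E F♯; C is degree 4, and the triad built there (C-E-G) is major, so it is IV.
The scale of F minor (harmonic minor) is F G A♭ B♭ C D♭ E; C is degree 5, and the triad built there (C-E-G) is major, so it is V.

IV in G major; V in F minor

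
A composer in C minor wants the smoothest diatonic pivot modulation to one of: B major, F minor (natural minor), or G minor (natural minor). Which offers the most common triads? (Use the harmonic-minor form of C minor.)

Triads of C minor (harmonic minor): C minor (i), D diminished (ii°), E♭ augmented (III+), F minor (iv), G major (V), A♭ major (VI), B diminished (vii°).
B major shares 0: none.
F minor (natural minor) shares 3: Cm, Fm, A♭.
G minor (natural minor) shares 1: Cm.
The most common triads (3) are shared with F minor.

F minor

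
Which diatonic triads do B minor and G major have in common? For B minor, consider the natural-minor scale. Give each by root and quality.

Bm, D, Em, G

Triads in B minor (natural minor): Bm (i), C♯dim (ii°), D (III), Em (iv), F♯m (v), G (VI), A (VII).
Triads in G major: G (I), Am (ii), Bm (iii), C (IV), D (V), Em (vi), F♯dim (vii°).
Shared triads with their functions: Bm (i in B minor, iii in G major); D (III in B minor, V in G major); Em (iv in B minor, vi in G major); G (VI in B minor, I in G major).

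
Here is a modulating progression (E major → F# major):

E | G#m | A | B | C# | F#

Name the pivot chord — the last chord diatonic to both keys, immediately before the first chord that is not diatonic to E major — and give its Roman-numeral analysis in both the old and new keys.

Chords diatonic to E major: E, F#m, G#m, A, B, C#m, D#dim.
Reading the progression, the first chord not in that set is C#, so the modulation leaves E major there.
The chord immediately before C# is B, which is diatonic to both keys: V in E major and IV in F# major.

B — V in E major, IV in F# major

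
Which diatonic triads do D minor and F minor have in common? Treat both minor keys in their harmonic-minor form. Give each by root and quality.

Edim

Triads in D minor (harmonic minor): Dm (i), Edim (ii°), Faug (III+), Gm (iv), A (V), Bb (VI), C#dim (vii°).
Triads in F minor (harmonic minor): Fm (i), Gdim (ii°), Abaug (III+), Bbm (iv), C (V), Db (VI), Edim (vii°).
Shared triads with their functions: Edim (ii° in D minor, vii° in F minor).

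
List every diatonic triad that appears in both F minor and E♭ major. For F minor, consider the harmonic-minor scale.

Triads in F minor (harmonic minor): Fm (i), Gdim (ii°), A♭aug (III+), B♭m (iv), C (V), D♭ (VI), Edim (vii°).
Triads in E♭ major: E♭ (I), Fm (ii), Gm (iii), A♭ (IV), B♭ (V), Cm (vi), Ddim (vii°).
Shared triads with their functions: Fm (i in F minor, ii in E♭ major).

Fm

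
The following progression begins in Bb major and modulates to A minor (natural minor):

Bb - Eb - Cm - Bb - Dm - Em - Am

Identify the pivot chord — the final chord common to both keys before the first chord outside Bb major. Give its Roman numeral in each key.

Chords diatonic to Bb major: Bb, Cm, Dm, Eb, F, Gm, Adim.
Reading the progression, the first chord not in that set is Em, so the modulation leaves Bb major there.
The chord immediately before Em is Dm, which is diatonic to both keys: iii in Bb major and iv in A minor.

Dm — iii in Bb major, iv in A minor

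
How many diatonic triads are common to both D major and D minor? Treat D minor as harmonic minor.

2

Diatonic triads of D major: D (I), Em (ii), F#m (iii), G (IV), A (V), Bm (vi), C#dim (vii°).
Diatonic triads of D minor (harmonic minor): Dm (i), Edim (ii°), Faug (III+), Gm (iv), A (V), Bb (VI), C#dim (vii°).
Matching root and quality in both lists: A, C#dim.
That gives 2 common triads.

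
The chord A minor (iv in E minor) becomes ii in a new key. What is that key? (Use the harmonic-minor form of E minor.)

G major

The numeral ii denotes a minor triad on scale degree 2. With A on degree 2, the tonic of the new key is G.
Degree 2 carries a minor triad in major keys, so the destination is G major.
Check: the diatonic triads of G major are G (I), Am (ii), Bm (iii), C (IV), D (V), Em (vi), F#dim (vii°) — A minor is indeed ii.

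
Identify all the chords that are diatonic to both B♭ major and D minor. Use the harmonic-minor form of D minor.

Triads in B♭ major: B♭ major (I), C minor (ii), D minor (iii), E♭ major (IV), F major (V), G minor (vi), A diminished (vii°).
Triads in D minor (harmonic minor): D minor (i), E diminished (ii°), F augmented (III+), G minor (iv), A major (V), B♭ major (VI), C♯ diminished (vii°).
Shared triads with their functions: B♭ major (I in B♭ major, VI in D minor); D minor (iii in B♭ major, i in D minor); G minor (vi in B♭ major, iv in D minor).

B♭, Dm, Gm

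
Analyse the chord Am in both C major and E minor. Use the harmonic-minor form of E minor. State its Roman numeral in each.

vi in C major; iv in E minor

The scale of C major is C D E F G A B; A is degree 6, and the triad built there (A-C-E) is minor, so it is vi.
The scale of E minor (harmonic minor) is E F♯ G A B C D♯; A is degree 4, and the triad built there (A-C-E) is minor, so it is iv.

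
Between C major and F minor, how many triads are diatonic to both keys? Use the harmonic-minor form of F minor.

Diatonic triads of C major: C (I), Dm (ii), Em (iii), F (IV), G (V), Am (vi), Bdim (vii°).
Diatonic triads of F minor (harmonic minor): Fm (i), Gdim (ii°), A♭aug (III+), B♭m (iv), C (V), D♭ (VI), Edim (vii°).
Matching root and quality in both lists: C.
That gives 1 common triad.

1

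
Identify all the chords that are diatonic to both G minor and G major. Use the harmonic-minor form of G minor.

D, F♯dim

Triads in G minor (harmonic minor): Gm (i), Adim (ii°), B♭aug (III+), Cm (iv), D (V), E♭ (VI), F♯dim (vii°).
Triads in G major: G (I), Am (ii), Bm (iii), C (IV), D (V), Em (vi), F♯dim (vii°).
Shared triads with their functions: D (V in G minor, V in G major); F♯dim (vii° in G minor, vii° in G major).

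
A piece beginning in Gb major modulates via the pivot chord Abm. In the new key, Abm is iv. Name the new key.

Eb minor

The numeral iv denotes a minor triad on scale degree 4. With Ab on degree 4, the tonic of the new key is Eb.
Degree 4 carries a minor triad in minor keys, so the destination is Eb minor.
Check: the diatonic triads of Eb minor (natural minor) are Ebm (i), Fdim (ii°), Gb (III), Abm (iv), Bbm (v), Cb (VI), Db (VII) — Abm is indeed iv.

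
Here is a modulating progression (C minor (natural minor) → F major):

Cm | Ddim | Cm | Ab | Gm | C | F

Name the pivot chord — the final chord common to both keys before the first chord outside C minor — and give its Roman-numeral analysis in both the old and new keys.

Chords diatonic to C minor: Cm, Ddim, Eb, Fm, Gm, Ab, Bb.
Reading the progression, the first chord not in that set is C, so the modulation leaves C minor there.
The chord immediately before C is Gm, which is diatonic to both keys: v in C minor and ii in F major.

Gm — v in C minor, ii in F major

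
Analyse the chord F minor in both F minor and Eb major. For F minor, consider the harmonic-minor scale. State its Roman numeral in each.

The scale of F minor (harmonic minor) is F G Ab Bb C Db E; F is degree 1, and the triad built there (F-Ab-C) is minor, so it is i.
The scale of Eb major is Eb F G Ab Bb C D; F is degree 2, and the triad built there (F-Ab-C) is minor, so it is ii.

i in F minor; ii in Eb major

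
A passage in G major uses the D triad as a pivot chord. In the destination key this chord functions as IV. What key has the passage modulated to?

A major

The numeral IV denotes a major triad on scale degree 4. With D on degree 4, the tonic of the new key is A.
Degree 4 carries a major triad in major keys, so the destination is A major.
Check: the diatonic triads of A major are A (I), Bm (ii), C#m (iii), D (IV), E (V), F#m (vi), G#dim (vii°) — D is indeed IV.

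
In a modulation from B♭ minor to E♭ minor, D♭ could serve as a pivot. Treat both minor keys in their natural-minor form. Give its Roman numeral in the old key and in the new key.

The scale of B♭ minor (natural minor) is B♭ C D♭ E♭ F G♭ A♭; D♭ is degree 3, and the triad built there (D♭-F-A♭) is major, so it is III.
The scale of E♭ minor (natural minor) is E♭ F G♭ A♭ B♭ C♭ D♭; D♭ is degree 7, and the triad built there (D♭-F-A♭) is major, so it is VII.

III in B♭ minor; VII in E♭ minor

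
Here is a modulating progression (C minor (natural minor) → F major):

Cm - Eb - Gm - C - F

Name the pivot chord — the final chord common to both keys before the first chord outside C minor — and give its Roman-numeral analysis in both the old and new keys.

Gm — v in C minor, ii in F major

Chords diatonic to C minor: Cm, Ddim, Eb, Fm, Gm, Ab, Bb.
Reading the progression, the first chord not in that set is C, so the modulation leaves C minor there.
The chord immediately before C is Gm, which is diatonic to both keys: v in C minor and ii in F major.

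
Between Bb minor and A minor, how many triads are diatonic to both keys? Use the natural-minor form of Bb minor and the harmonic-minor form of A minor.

Diatonic triads of Bb minor (natural minor): Bb minor (i), C diminished (ii°), Db major (III), Eb minor (iv), F minor (v), Gb major (VI), Ab major (VII).
Diatonic triads of A minor (harmonic minor): A minor (i), B diminished (ii°), C augmented (III+), D minor (iv), E major (V), F major (VI), G# diminished (vii°).
No triad has the same root and quality in both keys.

0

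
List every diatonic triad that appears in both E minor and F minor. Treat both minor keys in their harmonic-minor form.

Triads in E minor (harmonic minor): Em (i), F♯dim (ii°), Gaug (III+), Am (iv), B (V), C (VI), D♯dim (vii°).
Triads in F minor (harmonic minor): Fm (i), Gdim (ii°), A♭aug (III+), B♭m (iv), C (V), D♭ (VI), Edim (vii°).
Shared triads with their functions: C (VI in E minor, V in F minor).

C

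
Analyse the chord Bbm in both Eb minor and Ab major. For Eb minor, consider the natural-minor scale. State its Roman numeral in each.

The scale of Eb minor (natural minor) is Eb F Gb Ab Bb Cb Db; Bb is degree 5, and the triad built there (Bb-Db-F) is minor, so it is v.
The scale of Ab major is Ab Bb C Db Eb F G; Bb is degree 2, and the triad built there (Bb-Db-F) is minor, so it is ii.

v in Eb minor; ii in Ab major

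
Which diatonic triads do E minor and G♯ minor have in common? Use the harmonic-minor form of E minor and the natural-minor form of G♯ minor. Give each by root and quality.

Triads in E minor (harmonic minor): Em (i), F♯dim (ii°), Gaug (III+), Am (iv), B (V), C (VI), D♯dim (vii°).
Triads in G♯ minor (natural minor): G♯m (i), A♯dim (ii°), B (III), C♯m (iv), D♯m (v), E (VI), F♯ (VII).
Shared triads with their functions: B (V in E minor, III in G♯ minor).

B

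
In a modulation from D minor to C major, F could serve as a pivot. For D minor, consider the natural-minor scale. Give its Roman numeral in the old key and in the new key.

III in D minor; IV in C major

The scale of D minor (natural minor) is D E F G A Bb C; F is degree 3, and the triad built there (F-A-C) is major, so it is III.
The scale of C major is C D E F G A B; F is degree 4, and the triad built there (F-A-C) is major, so it is IV.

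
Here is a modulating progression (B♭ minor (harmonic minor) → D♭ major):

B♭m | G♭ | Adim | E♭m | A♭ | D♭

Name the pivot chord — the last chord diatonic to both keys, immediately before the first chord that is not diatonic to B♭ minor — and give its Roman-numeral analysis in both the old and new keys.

E♭m — iv in B♭ minor, ii in D♭ major

Chords diatonic to B♭ minor: B♭m, Cdim, D♭aug, E♭m, F, G♭, Adim.
Reading the progression, the first chord not in that set is A♭, so the modulation leaves B♭ minor there.
The chord immediately before A♭ is E♭m, which is diatonic to both keys: iv in B♭ minor and ii in D♭ major.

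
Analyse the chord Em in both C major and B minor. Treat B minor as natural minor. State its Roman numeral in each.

iii in C major; iv in B minor

The scale of C major is C D E F G A B; E is degree 3, and the triad built there (E-G-B) is minor, so it is iii.
The scale of B minor (natural minor) is B C# D E F# G A; E is degree 4, and the triad built there (E-G-B) is minor, so it is iv.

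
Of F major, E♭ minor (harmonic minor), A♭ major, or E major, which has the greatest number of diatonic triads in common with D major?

E major

Triads of D major: D (I), Em (ii), F♯m (iii), G (IV), A (V), Bm (vi), C♯dim (vii°).
F major shares 0: none.
E♭ minor (harmonic minor) shares 0: none.
A♭ major shares 0: none.
E major shares 2: F♯m, A.
The most common triads (2) are shared with E major.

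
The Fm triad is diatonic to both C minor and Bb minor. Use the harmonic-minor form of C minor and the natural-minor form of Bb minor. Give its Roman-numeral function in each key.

The scale of C minor (harmonic minor) is C D Eb F G Ab B; F is degree 4, and the triad built there (F-Ab-C) is minor, so it is iv.
The scale of Bb minor (natural minor) is Bb C Db Eb F Gb Ab; F is degree 5, and the triad built there (F-Ab-C) is minor, so it is v.

iv in C minor; v in Bb minor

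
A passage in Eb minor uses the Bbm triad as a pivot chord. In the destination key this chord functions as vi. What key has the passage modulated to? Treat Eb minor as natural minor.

Db major

The numeral vi denotes a minor triad on scale degree 6. With Bb on degree 6, the tonic of the new key is Db.
Degree 6 carries a minor triad in major keys, so the destination is Db major.
Check: the diatonic triads of Db major are Db (I), Ebm (ii), Fm (iii), Gb (IV), Ab (V), Bbm (vi), Cdim (vii°) — Bbm is indeed vi.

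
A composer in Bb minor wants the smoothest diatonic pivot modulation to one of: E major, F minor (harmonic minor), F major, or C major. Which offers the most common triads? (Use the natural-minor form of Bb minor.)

Triads of Bb minor (natural minor): Bbm (i), Cdim (ii°), Db (III), Ebm (iv), Fm (v), Gb (VI), Ab (VII).
E major shares 0: none.
F minor (harmonic minor) shares 3: Bbm, Db, Fm.
F major shares 0: none.
C major shares 0: none.
The most common triads (3) are shared with F minor.

F minor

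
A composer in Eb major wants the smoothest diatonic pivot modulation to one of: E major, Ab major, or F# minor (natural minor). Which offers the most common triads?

Triads of Eb major: Eb (I), Fm (ii), Gm (iii), Ab (IV), Bb (V), Cm (vi), Ddim (vii°).
E major shares 0: none.
Ab major shares 4: Eb, Fm, Ab, Cm.
F# minor (natural minor) shares 0: none.
The most common triads (4) are shared with Ab major.

Ab major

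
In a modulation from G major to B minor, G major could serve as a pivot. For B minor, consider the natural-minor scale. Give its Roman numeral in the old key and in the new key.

The scale of G major is G A B C D E F#; G is degree 1, and the triad built there (G-B-D) is major, so it is I.
The scale of B minor (natural minor) is B C# D E F# G A; G is degree 6, and the triad built there (G-B-D) is major, so it is VI.

I in G major; VI in B minor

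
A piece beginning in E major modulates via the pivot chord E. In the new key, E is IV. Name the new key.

B major

The numeral IV denotes a major triad on scale degree 4. With E on degree 4, the tonic of the new key is B.
Degree 4 carries a major triad in major keys, so the destination is B major.
Check: the diatonic triads of B major are B (I), C#m (ii), D#m (iii), E (IV), F# (V), G#m (vi), A#dim (vii°) — E is indeed IV.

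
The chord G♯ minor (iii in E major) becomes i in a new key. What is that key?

The numeral i denotes a minor triad on scale degree 1. With G♯ on degree 1, the tonic of the new key is G♯.
Degree 1 carries a minor triad in minor keys, so the destination is G♯ minor.
Check: the diatonic triads of G♯ minor (natural minor) are G♯m (i), A♯dim (ii°), B (III), C♯m (iv), D♯m (v), E (VI), F♯ (VII) — G♯ minor is indeed i.

G♯ minor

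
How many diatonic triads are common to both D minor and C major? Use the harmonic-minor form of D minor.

1

Diatonic triads of D minor (harmonic minor): Dm (i), Edim (ii°), Faug (III+), Gm (iv), A (V), Bb (VI), C#dim (vii°).
Diatonic triads of C major: C (I), Dm (ii), Em (iii), F (IV), G (V), Am (vi), Bdim (vii°).
Matching root and quality in both lists: Dm.
That gives 1 common triad.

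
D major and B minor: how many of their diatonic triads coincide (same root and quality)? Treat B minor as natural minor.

7

Diatonic triads of D major: D major (I), E minor (ii), F# minor (iii), G major (IV), A major (V), B minor (vi), C# diminished (vii°).
Diatonic triads of B minor (natural minor): B minor (i), C# diminished (ii°), D major (III), E minor (iv), F# minor (v), G major (VI), A major (VII).
Matching root and quality in both lists: D major, E minor, F# minor, G major, A major, B minor, C# diminished.
That gives 7 common triads.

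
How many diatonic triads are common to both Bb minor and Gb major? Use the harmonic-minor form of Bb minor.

Diatonic triads of Bb minor (harmonic minor): Bbm (i), Cdim (ii°), Dbaug (III+), Ebm (iv), F (V), Gb (VI), Adim (vii°).
Diatonic triads of Gb major: Gb (I), Abm (ii), Bbm (iii), Cb (IV), Db (V), Ebm (vi), Fdim (vii°).
Matching root and quality in both lists: Bbm, Ebm, Gb.
That gives 3 common triads.

3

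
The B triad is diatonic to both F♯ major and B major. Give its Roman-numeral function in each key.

IV in F♯ major; I in B major

The scale of F♯ major is F♯ G♯ A♯ B C♯ D♯ E♯; B is degree 4, and the triad built there (B-D♯-F♯) is major, so it is IV.
The scale of B major is B C♯ D♯ E F♯ G♯ A♯; B is degree 1, and the triad built there (B-D♯-F♯) is major, so it is I.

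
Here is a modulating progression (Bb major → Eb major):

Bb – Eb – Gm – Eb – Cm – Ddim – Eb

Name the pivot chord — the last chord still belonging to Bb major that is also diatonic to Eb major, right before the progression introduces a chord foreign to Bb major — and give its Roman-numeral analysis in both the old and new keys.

Cm — ii in Bb major, vi in Eb major

Chords diatonic to Bb major: Bb, Cm, Dm, Eb, F, Gm, Adim.
Reading the progression, the first chord not in that set is Ddim, so the modulation leaves Bb major there.
The chord immediately before Ddim is Cm, which is diatonic to both keys: ii in Bb major and vi in Eb major.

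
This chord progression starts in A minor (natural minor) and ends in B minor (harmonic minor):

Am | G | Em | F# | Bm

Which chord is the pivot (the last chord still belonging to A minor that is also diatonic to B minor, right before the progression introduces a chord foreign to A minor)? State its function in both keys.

Chords diatonic to A minor: Am, Bdim, C, Dm, Em, F, G.
Reading the progression, the first chord not in that set is F#, so the modulation leaves A minor there.
The chord immediately before F# is Em, which is diatonic to both keys: v in A minor and iv in B minor.

Em — v in A minor, iv in B minor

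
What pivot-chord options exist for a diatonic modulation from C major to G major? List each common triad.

Triads in C major: C (I), Dm (ii), Em (iii), F (IV), G (V), Am (vi), Bdim (vii°).
Triads in G major: G (I), Am (ii), Bm (iii), C (IV), D (V), Em (vi), F#dim (vii°).
Shared triads with their functions: C (I in C major, IV in G major); Em (iii in C major, vi in G major); G (V in C major, I in G major); Am (vi in C major, ii in G major).

C, Em, G, Am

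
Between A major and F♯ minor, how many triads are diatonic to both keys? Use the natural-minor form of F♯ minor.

Diatonic triads of A major: A (I), Bm (ii), C♯m (iii), D (IV), E (V), F♯m (vi), G♯dim (vii°).
Diatonic triads of F♯ minor (natural minor): F♯m (i), G♯dim (ii°), A (III), Bm (iv), C♯m (v), D (VI), E (VII).
Matching root and quality in both lists: A, Bm, C♯m, D, E, F♯m, G♯dim.
That gives 7 common triads.

7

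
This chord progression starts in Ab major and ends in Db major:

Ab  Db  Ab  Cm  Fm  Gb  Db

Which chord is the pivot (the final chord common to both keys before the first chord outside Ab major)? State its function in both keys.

Chords diatonic to Ab major: Ab, Bbm, Cm, Db, Eb, Fm, Gdim.
Reading the progression, the first chord not in that set is Gb, so the modulation leaves Ab major there.
The chord immediately before Gb is Fm, which is diatonic to both keys: vi in Ab major and iii in Db major.

Fm — vi in Ab major, iii in Db major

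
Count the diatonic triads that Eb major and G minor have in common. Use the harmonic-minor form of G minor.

3

Diatonic triads of Eb major: Eb (I), Fm (ii), Gm (iii), Ab (IV), Bb (V), Cm (vi), Ddim (vii°).
Diatonic triads of G minor (harmonic minor): Gm (i), Adim (ii°), Bbaug (III+), Cm (iv), D (V), Eb (VI), F#dim (vii°).
Matching root and quality in both lists: Eb, Gm, Cm.
That gives 3 common triads.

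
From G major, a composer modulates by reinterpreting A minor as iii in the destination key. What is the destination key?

The numeral iii denotes a minor triad on scale degree 3. With A on degree 3, the tonic of the new key is F.
Degree 3 carries a minor triad in major keys, so the destination is F major.
Check: the diatonic triads of F major are F (I), Gm (ii), Am (iii), Bb (IV), C (V), Dm (vi), Edim (vii°) — A minor is indeed iii.

F major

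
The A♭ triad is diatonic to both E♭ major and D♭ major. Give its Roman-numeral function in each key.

The scale of E♭ major is E♭ F G A♭ B♭ C D; A♭ is degree 4, and the triad built there (A♭-C-E♭) is major, so it is IV.
The scale of D♭ major is D♭ E♭ F G♭ A♭ B♭ C; A♭ is degree 5, and the triad built there (A♭-C-E♭) is major, so it is V.

IV in E♭ major; V in D♭ major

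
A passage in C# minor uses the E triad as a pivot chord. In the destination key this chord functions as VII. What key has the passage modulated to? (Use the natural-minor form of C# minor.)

F# minor

The numeral VII denotes a major triad on scale degree 7. With E on degree 7, the tonic of the new key is F#.
Degree 7 carries a major triad in natural-minor keys, so the destination is F# minor.
Check: the diatonic triads of F# minor (natural minor) are F#m (i), G#dim (ii°), A (III), Bm (iv), C#m (v), D (VI), E (VII) — E is indeed VII.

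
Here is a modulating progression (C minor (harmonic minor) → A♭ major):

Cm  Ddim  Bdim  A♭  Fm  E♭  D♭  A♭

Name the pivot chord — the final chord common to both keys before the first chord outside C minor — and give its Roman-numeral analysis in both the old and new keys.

Fm — iv in C minor, vi in A♭ major

Chords diatonic to C minor: Cm, Ddim, E♭aug, Fm, G, A♭, Bdim.
Reading the progression, the first chord not in that set is E♭, so the modulation leaves C minor there.
The chord immediately before E♭ is Fm, which is diatonic to both keys: iv in C minor and vi in A♭ major.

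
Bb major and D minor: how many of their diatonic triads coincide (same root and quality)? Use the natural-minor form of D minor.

4

Diatonic triads of Bb major: Bb (I), Cm (ii), Dm (iii), Eb (IV), F (V), Gm (vi), Adim (vii°).
Diatonic triads of D minor (natural minor): Dm (i), Edim (ii°), F (III), Gm (iv), Am (v), Bb (VI), C (VII).
Matching root and quality in both lists: Bb, Dm, F, Gm.
That gives 4 common triads.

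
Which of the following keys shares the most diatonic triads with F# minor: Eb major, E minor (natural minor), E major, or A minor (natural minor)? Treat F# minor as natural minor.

Triads of F# minor (natural minor): F# minor (i), G# diminished (ii°), A major (III), B minor (iv), C# minor (v), D major (VI), E major (VII).
Eb major shares 0: none.
E minor (natural minor) shares 2: Bm, D.
E major shares 4: F#m, A, C#m, E.
A minor (natural minor) shares 0: none.
The most common triads (4) are shared with E major.

E major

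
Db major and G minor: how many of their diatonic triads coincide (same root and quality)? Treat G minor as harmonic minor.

0

Diatonic triads of Db major: Db (I), Ebm (ii), Fm (iii), Gb (IV), Ab (V), Bbm (vi), Cdim (vii°).
Diatonic triads of G minor (harmonic minor): Gm (i), Adim (ii°), Bbaug (III+), Cm (iv), D (V), Eb (VI), F#dim (vii°).
No triad has the same root and quality in both keys.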